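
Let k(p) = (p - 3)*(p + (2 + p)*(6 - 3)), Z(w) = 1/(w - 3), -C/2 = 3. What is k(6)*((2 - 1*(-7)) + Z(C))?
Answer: 800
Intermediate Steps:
C = -6 (C = -2*3 = -6)
Z(w) = 1/(-3 + w)
k(p) = (-3 + p)*(6 + 4*p) (k(p) = (-3 + p)*(p + (2 + p)*3) = (-3 + p)*(p + (6 + 3*p)) = (-3 + p)*(6 + 4*p))
k(6)*((2 - 1*(-7)) + Z(C)) = (-18 - 6*6 + 4*6²)*((2 - 1*(-7)) + 1/(-3 - 6)) = (-18 - 36 + 4*36)*((2 + 7) + 1/(-9)) = (-18 - 36 + 144)*(9 - ⅑) = 90*(80/9) = 800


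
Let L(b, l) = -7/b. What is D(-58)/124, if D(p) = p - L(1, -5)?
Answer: -51/124 ≈ -0.41129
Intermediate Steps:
D(p) = 7 + p (D(p) = p - (-7)/1 = p - (-7) = p - 1*(-7) = p + 7 = 7 + p)
D(-58)/124 = (7 - 58)/124 = -51*1/124 = -51/124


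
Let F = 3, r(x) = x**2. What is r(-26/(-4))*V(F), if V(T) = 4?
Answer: 169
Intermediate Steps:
r(-26/(-4))*V(F) = (-26/(-4))**2*4 = (-26*(-1/4))**2*4 = (13/2)**2*4 = (169/4)*4 = 169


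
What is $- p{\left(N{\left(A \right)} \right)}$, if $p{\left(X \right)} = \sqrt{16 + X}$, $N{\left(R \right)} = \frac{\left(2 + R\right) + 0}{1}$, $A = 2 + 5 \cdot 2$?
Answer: $- \sqrt{30} \approx -5.4772$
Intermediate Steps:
$A = 12$ ($A = 2 + 10 = 12$)
$N{\left(R \right)} = 2 + R$ ($N{\left(R \right)} = \left(2 + R\right) 1 = 2 + R$)
$- p{\left(N{\left(A \right)} \right)} = - \sqrt{16 + \left(2 + 12\right)} = - \sqrt{16 + 14} = - \sqrt{30}$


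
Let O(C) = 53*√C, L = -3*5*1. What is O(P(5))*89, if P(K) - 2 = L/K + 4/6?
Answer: 4717*I*√3/3 ≈ 2723.4*I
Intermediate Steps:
L = -15 (L = -15*1 = -15)
P(K) = 8/3 - 15/K (P(K) = 2 + (-15/K + 4/6) = 2 + (-15/K + 4*(⅙)) = 2 + (-15/K + ⅔) = 2 + (⅔ - 15/K) = 8/3 - 15/K)
O(P(5))*89 = (53*√(8/3 - 15/5))*89 = (53*√(8/3 - 15*⅕))*89 = (53*√(8/3 - 3))*89 = (53*√(-⅓))*89 = (53*(I*√3/3))*89 = (53*I*√3/3)*89 = 4717*I*√3/3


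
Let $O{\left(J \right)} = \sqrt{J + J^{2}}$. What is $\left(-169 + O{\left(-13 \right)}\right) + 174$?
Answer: $5 + 2 \sqrt{39} \approx 17.49$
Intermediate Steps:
$\left(-169 + O{\left(-13 \right)}\right) + 174 = \left(-169 + \sqrt{- 13 \left(1 - 13\right)}\right) + 174 = \left(-169 + \sqrt{\left(-13\right) \left(-12\right)}\right) + 174 = \left(-169 + \sqrt{156}\right) + 174 = \left(-169 + 2 \sqrt{39}\right) + 174 = 5 + 2 \sqrt{39}$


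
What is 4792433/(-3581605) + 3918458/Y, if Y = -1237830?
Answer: -1996658610548/443341811715 ≈ -4.5037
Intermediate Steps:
4792433/(-3581605) + 3918458/Y = 4792433/(-3581605) + 3918458/(-1237830) = 4792433*(-1/3581605) + 3918458*(-1/1237830) = -4792433/3581605 - 1959229/618915 = -1996658610548/443341811715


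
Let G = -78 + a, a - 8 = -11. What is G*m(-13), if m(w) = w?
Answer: 1053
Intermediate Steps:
a = -3 (a = 8 - 11 = -3)
G = -81 (G = -78 - 3 = -81)
G*m(-13) = -81*(-13) = 1053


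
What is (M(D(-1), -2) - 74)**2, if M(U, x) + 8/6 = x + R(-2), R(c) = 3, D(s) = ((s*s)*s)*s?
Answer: 49729/9 ≈ 5525.4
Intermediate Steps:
D(s) = s**4 (D(s) = (s**2*s)*s = s**3*s = s**4)
M(U, x) = 5/3 + x (M(U, x) = -4/3 + (x + 3) = -4/3 + (3 + x) = 5/3 + x)
(M(D(-1), -2) - 74)**2 = ((5/3 - 2) - 74)**2 = (-1/3 - 74)**2 = (-223/3)**2 = 49729/9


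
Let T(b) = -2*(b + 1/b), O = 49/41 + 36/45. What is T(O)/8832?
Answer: -104653/185129760 ≈ -0.00056530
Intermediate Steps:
O = 409/205 (O = 49*(1/41) + 36*(1/45) = 49/41 + ⅘ = 409/205 ≈ 1.9951)
T(b) = -2*b - 2/b
T(O)/8832 = (-2*409/205 - 2/409/205)/8832 = (-818/205 - 2*205/409)*(1/8832) = (-818/205 - 410/409)*(1/8832) = -418612/83845*1/8832 = -104653/185129760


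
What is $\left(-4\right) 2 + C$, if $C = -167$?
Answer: $-175$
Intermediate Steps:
$\left(-4\right) 2 + C = \left(-4\right) 2 - 167 = -8 - 167 = -175$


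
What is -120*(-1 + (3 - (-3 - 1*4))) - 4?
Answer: -1084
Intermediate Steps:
-120*(-1 + (3 - (-3 - 1*4))) - 4 = -120*(-1 + (3 - (-3 - 4))) - 4 = -120*(-1 + (3 - 1*(-7))) - 4 = -120*(-1 + (3 + 7)) - 4 = -120*(-1 + 10) - 4 = -120*9 - 4 = -40*27 - 4 = -1080 - 4 = -1084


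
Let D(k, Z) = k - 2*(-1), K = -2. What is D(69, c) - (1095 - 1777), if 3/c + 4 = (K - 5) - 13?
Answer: 753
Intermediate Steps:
c = -1/8 (c = 3/(-4 + ((-2 - 5) - 13)) = 3/(-4 + (-7 - 13)) = 3/(-4 - 20) = 3/(-24) = 3*(-1/24) = -1/8 ≈ -0.12500)
D(k, Z) = 2 + k (D(k, Z) = k + 2 = 2 + k)
D(69, c) - (1095 - 1777) = (2 + 69) - (1095 - 1777) = 71 - 1*(-682) = 71 + 682 = 753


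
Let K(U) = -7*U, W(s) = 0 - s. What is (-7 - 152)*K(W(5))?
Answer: -5565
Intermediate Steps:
W(s) = -s
(-7 - 152)*K(W(5)) = (-7 - 152)*(-(-7)*5) = -(-1113)*(-5) = -159*35 = -5565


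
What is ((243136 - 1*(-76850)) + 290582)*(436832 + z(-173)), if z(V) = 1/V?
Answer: 46141805209080/173 ≈ 2.6672e+11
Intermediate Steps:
z(V) = 1/V
((243136 - 1*(-76850)) + 290582)*(436832 + z(-173)) = ((243136 - 1*(-76850)) + 290582)*(436832 + 1/(-173)) = ((243136 + 76850) + 290582)*(436832 - 1/173) = (319986 + 290582)*(75571935/173) = 610568*(75571935/173) = 46141805209080/173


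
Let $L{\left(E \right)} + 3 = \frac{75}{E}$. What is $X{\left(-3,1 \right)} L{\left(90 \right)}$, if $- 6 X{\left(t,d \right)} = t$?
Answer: $- \frac{13}{12} \approx -1.0833$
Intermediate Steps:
$X{\left(t,d \right)} = - \frac{t}{6}$
$L{\left(E \right)} = -3 + \frac{75}{E}$
$X{\left(-3,1 \right)} L{\left(90 \right)} = \left(- \frac{1}{6}\right) \left(-3\right) \left(-3 + \frac{75}{90}\right) = \frac{-3 + 75 \cdot \frac{1}{90}}{2} = \frac{-3 + \frac{5}{6}}{2} = \frac{1}{2} \left(- \frac{13}{6}\right) = - \frac{13}{12}$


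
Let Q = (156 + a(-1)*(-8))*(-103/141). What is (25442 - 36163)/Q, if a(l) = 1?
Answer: 1511661/15244 ≈ 99.164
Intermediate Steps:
Q = -15244/141 (Q = (156 + 1*(-8))*(-103/141) = (156 - 8)*(-103*1/141) = 148*(-103/141) = -15244/141 ≈ -108.11)
(25442 - 36163)/Q = (25442 - 36163)/(-15244/141) = -10721*(-141/15244) = 1511661/15244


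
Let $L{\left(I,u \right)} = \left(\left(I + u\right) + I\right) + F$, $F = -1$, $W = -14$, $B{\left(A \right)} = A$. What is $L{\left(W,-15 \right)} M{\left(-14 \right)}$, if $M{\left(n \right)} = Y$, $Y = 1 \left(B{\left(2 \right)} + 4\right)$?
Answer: $-264$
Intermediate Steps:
$Y = 6$ ($Y = 1 \left(2 + 4\right) = 1 \cdot 6 = 6$)
$M{\left(n \right)} = 6$
$L{\left(I,u \right)} = -1 + u + 2 I$ ($L{\left(I,u \right)} = \left(\left(I + u\right) + I\right) - 1 = \left(u + 2 I\right) - 1 = -1 + u + 2 I$)
$L{\left(W,-15 \right)} M{\left(-14 \right)} = \left(-1 - 15 + 2 \left(-14\right)\right) 6 = \left(-1 - 15 - 28\right) 6 = \left(-44\right) 6 = -264$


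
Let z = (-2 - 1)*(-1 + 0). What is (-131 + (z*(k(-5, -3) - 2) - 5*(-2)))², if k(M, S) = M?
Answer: 20164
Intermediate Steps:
z = 3 (z = -3*(-1) = 3)
(-131 + (z*(k(-5, -3) - 2) - 5*(-2)))² = (-131 + (3*(-5 - 2) - 5*(-2)))² = (-131 + (3*(-7) + 10))² = (-131 + (-21 + 10))² = (-131 - 11)² = (-142)² = 20164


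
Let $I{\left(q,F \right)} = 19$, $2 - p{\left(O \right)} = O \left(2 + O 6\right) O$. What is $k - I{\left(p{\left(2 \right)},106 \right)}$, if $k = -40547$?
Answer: $-40566$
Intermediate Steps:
$p{\left(O \right)} = 2 - O^{2} \left(2 + 6 O\right)$ ($p{\left(O \right)} = 2 - O \left(2 + O 6\right) O = 2 - O \left(2 + 6 O\right) O = 2 - O^{2} \left(2 + 6 O\right)$)
$k - I{\left(p{\left(2 \right)},106 \right)} = -40547 - 19 = -40566$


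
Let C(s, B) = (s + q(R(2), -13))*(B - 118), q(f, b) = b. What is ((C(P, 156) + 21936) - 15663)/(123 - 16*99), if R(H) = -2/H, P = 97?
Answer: -3155/487 ≈ -6.4784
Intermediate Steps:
C(s, B) = (-118 + B)*(-13 + s) (C(s, B) = (s - 13)*(B - 118) = (-13 + s)*(-118 + B) = (-118 + B)*(-13 + s))
((C(P, 156) + 21936) - 15663)/(123 - 16*99) = (((1534 - 118*97 - 13*156 + 156*97) + 21936) - 15663)/(123 - 16*99) = (((1534 - 11446 - 2028 + 15132) + 21936) - 15663)/(123 - 1584) = ((3192 + 21936) - 15663)/(-1461) = (25128 - 15663)*(-1/1461) = 9465*(-1/1461) = -3155/487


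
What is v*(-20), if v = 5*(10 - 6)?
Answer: -400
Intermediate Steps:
v = 20 (v = 5*4 = 20)
v*(-20) = 20*(-20) = -400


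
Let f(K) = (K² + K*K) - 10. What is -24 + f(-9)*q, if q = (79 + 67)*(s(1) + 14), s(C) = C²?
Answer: 332856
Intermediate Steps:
f(K) = -10 + 2*K² (f(K) = (K² + K²) - 10 = 2*K² - 10 = -10 + 2*K²)
q = 2190 (q = (79 + 67)*(1² + 14) = 146*(1 + 14) = 146*15 = 2190)
-24 + f(-9)*q = -24 + (-10 + 2*(-9)²)*2190 = -24 + (-10 + 2*81)*2190 = -24 + (-10 + 162)*2190 = -24 + 152*2190 = -24 + 332880 = 332856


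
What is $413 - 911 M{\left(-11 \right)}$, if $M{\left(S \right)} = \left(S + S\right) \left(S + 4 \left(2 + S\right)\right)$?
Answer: $-941561$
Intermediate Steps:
$M{\left(S \right)} = 2 S \left(8 + 5 S\right)$ ($M{\left(S \right)} = 2 S \left(S + \left(8 + 4 S\right)\right) = 2 S \left(8 + 5 S\right)$)
$413 - 911 M{\left(-11 \right)} = 413 - 911 \cdot 2 \left(-11\right) \left(8 + 5 \left(-11\right)\right) = 413 - 911 \cdot 2 \left(-11\right) \left(8 - 55\right) = 413 - 911 \cdot 2 \left(-11\right) \left(-47\right) = 413 - 941974 = -941561$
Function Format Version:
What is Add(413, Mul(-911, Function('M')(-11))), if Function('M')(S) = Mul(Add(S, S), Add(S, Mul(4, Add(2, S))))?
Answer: -941561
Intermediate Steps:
Function('M')(S) = Mul(2, S, Add(8, Mul(5, S))) (Function('M')(S) = Mul(Mul(2, S), Add(S, Add(8, Mul(4, S)))) = Mul(Mul(2, S), Add(8, Mul(5, S))) = Mul(2, S, Add(8, Mul(5, S))))
Add(413, Mul(-911, Function('M')(-11))) = Add(413, Mul(-911, Mul(2, -11, Add(8, Mul(5, -11))))) = Add(413, Mul(-911, Mul(2, -11, Add(8, -55)))) = Add(413, Mul(-911, Mul(2, -11, -47))) = Add(413, Mul(-911, 1034)) = Add(413, -941974) = -941561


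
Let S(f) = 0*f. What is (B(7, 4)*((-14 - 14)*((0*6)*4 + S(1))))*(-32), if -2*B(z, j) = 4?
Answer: 0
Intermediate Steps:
B(z, j) = -2 (B(z, j) = -½*4 = -2)
S(f) = 0
(B(7, 4)*((-14 - 14)*((0*6)*4 + S(1))))*(-32) = -2*(-14 - 14)*((0*6)*4 + 0)*(-32) = -(-56)*(0*4 + 0)*(-32) = -(-56)*(0 + 0)*(-32) = -(-56)*0*(-32) = -2*0*(-32) = 0*(-32) = 0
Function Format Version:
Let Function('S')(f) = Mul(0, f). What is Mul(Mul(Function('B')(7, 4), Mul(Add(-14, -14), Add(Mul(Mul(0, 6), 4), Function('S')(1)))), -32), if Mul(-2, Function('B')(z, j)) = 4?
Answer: 0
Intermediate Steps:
Function('B')(z, j) = -2 (Function('B')(z, j) = Mul(Rational(-1, 2), 4) = -2)
Function('S')(f) = 0
Mul(Mul(Function('B')(7, 4), Mul(Add(-14, -14), Add(Mul(Mul(0, 6), 4), Function('S')(1)))), -32) = Mul(Mul(-2, Mul(Add(-14, -14), Add(Mul(Mul(0, 6), 4), 0))), -32) = Mul(Mul(-2, Mul(-28, Add(Mul(0, 4), 0))), -32) = Mul(Mul(-2, Mul(-28, Add(0, 0))), -32) = Mul(Mul(-2, Mul(-28, 0)), -32) = Mul(Mul(-2, 0), -32) = Mul(0, -32) = 0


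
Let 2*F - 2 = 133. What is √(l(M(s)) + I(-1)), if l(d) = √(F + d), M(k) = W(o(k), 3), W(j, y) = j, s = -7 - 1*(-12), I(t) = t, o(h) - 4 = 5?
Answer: √(-4 + 6*√34)/2 ≈ 2.7832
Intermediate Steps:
F = 135/2 (F = 1 + (½)*133 = 1 + 133/2 = 135/2 ≈ 67.500)
o(h) = 9 (o(h) = 4 + 5 = 9)
s = 5 (s = -7 + 12 = 5)
M(k) = 9
l(d) = √(135/2 + d)
√(l(M(s)) + I(-1)) = √(√(270 + 4*9)/2 - 1) = √(√(270 + 36)/2 - 1) = √(√306/2 - 1) = √((3*√34)/2 - 1) = √(3*√34/2 - 1) = √(-1 + 3*√34/2)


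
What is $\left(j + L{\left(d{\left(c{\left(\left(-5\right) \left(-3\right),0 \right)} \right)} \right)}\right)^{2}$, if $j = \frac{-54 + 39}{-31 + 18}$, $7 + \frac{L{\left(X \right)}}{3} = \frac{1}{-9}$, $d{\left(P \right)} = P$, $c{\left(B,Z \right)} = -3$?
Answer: $\frac{619369}{1521} \approx 407.21$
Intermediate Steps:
$L{\left(X \right)} = - \frac{64}{3}$ ($L{\left(X \right)} = -21 + \frac{3}{-9} = -21 + 3 \left(- \frac{1}{9}\right) = -21 - \frac{1}{3} = - \frac{64}{3}$)
$j = \frac{15}{13}$ ($j = - \frac{15}{-13} = \left(-15\right) \left(- \frac{1}{13}\right) = \frac{15}{13} \approx 1.1538$)
$\left(j + L{\left(d{\left(c{\left(\left(-5\right) \left(-3\right),0 \right)} \right)} \right)}\right)^{2} = \left(\frac{15}{13} - \frac{64}{3}\right)^{2} = \left(- \frac{787}{39}\right)^{2} = \frac{619369}{1521}$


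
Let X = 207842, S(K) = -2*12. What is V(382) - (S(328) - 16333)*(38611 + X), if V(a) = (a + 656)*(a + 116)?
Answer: 4031748645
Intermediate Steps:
S(K) = -24
V(a) = (116 + a)*(656 + a) (V(a) = (656 + a)*(116 + a) = (116 + a)*(656 + a))
V(382) - (S(328) - 16333)*(38611 + X) = (76096 + 382² + 772*382) - (-24 - 16333)*(38611 + 207842) = (76096 + 145924 + 294904) - (-16357)*246453 = 516924 - 1*(-4031231721) = 516924 + 4031231721 = 4031748645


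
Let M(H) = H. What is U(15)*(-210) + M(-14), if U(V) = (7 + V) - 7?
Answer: -3164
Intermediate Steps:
U(V) = V
U(15)*(-210) + M(-14) = 15*(-210) - 14 = -3150 - 14 = -3164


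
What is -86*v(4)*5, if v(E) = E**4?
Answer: -110080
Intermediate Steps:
-86*v(4)*5 = -86*4**4*5 = -86*256*5 = -22016*5 = -110080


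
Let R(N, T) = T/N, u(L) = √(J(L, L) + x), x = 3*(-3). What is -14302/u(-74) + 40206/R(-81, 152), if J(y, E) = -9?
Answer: -1628343/76 + 7151*I*√2/3 ≈ -21426.0 + 3371.0*I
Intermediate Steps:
x = -9
u(L) = 3*I*√2 (u(L) = √(-9 - 9) = √(-18) = 3*I*√2)
-14302/u(-74) + 40206/R(-81, 152) = -14302*(-I*√2/6) + 40206/((152/(-81))) = -(-7151)*I*√2/3 + 40206/((152*(-1/81))) = 7151*I*√2/3 + 40206/(-152/81) = 7151*I*√2/3 + 40206*(-81/152) = 7151*I*√2/3 - 1628343/76 = -1628343/76 + 7151*I*√2/3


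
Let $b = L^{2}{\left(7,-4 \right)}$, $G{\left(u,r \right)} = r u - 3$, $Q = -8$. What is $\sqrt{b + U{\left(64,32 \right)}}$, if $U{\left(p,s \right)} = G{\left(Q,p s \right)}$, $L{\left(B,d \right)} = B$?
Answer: $i \sqrt{16338} \approx 127.82 i$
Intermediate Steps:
$G{\left(u,r \right)} = -3 + r u$
$U{\left(p,s \right)} = -3 - 8 p s$ ($U{\left(p,s \right)} = -3 + p s \left(-8\right) = -3 - 8 p s$)
$b = 49$ ($b = 7^{2} = 49$)
$\sqrt{b + U{\left(64,32 \right)}} = \sqrt{49 - \left(3 + 512 \cdot 32\right)} = \sqrt{49 - 16387} = \sqrt{-16338} = i \sqrt{16338}$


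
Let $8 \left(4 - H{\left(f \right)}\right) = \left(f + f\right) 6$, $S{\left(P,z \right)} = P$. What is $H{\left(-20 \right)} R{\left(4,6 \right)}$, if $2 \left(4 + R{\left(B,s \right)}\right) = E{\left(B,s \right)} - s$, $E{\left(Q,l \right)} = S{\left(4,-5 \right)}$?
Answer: $-170$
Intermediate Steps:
$E{\left(Q,l \right)} = 4$
$R{\left(B,s \right)} = -2 - \frac{s}{2}$ ($R{\left(B,s \right)} = -4 + \frac{4 - s}{2} = -4 - \left(-2 + \frac{s}{2}\right) = -2 - \frac{s}{2}$)
$H{\left(f \right)} = 4 - \frac{3 f}{2}$ ($H{\left(f \right)} = 4 - \frac{\left(f + f\right) 6}{8} = 4 - \frac{2 f 6}{8} = 4 - \frac{12 f}{8} = 4 - \frac{3 f}{2}$)
$H{\left(-20 \right)} R{\left(4,6 \right)} = \left(4 - -30\right) \left(-2 - 3\right) = \left(4 + 30\right) \left(-2 - 3\right) = 34 \left(-5\right) = -170$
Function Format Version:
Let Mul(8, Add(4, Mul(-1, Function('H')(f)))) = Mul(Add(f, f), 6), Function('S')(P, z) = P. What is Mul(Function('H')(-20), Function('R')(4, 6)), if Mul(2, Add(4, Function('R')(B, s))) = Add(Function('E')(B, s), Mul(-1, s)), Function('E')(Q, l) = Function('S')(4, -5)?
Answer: -170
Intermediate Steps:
Function('E')(Q, l) = 4
Function('R')(B, s) = Add(-2, Mul(Rational(-1, 2), s)) (Function('R')(B, s) = Add(-4, Mul(Rational(1, 2), Add(4, Mul(-1, s)))) = Add(-4, Add(2, Mul(Rational(-1, 2), s))) = Add(-2, Mul(Rational(-1, 2), s)))
Function('H')(f) = Add(4, Mul(Rational(-3, 2), f)) (Function('H')(f) = Add(4, Mul(Rational(-1, 8), Mul(Add(f, f), 6))) = Add(4, Mul(Rational(-1, 8), Mul(Mul(2, f), 6))) = Add(4, Mul(Rational(-1, 8), Mul(12, f))) = Add(4, Mul(Rational(-3, 2), f)))
Mul(Function('H')(-20), Function('R')(4, 6)) = Mul(Add(4, Mul(Rational(-3, 2), -20)), Add(-2, Mul(Rational(-1, 2), 6))) = Mul(Add(4, 30), Add(-2, -3)) = Mul(34, -5) = -170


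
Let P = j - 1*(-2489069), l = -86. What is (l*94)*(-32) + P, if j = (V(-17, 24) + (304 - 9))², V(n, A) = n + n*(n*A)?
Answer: 54789553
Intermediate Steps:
V(n, A) = n + A*n² (V(n, A) = n + n*(A*n) = n + A*n²)
j = 52041796 (j = (-17*(1 + 24*(-17)) + (304 - 9))² = (-17*(1 - 408) + 295)² = (-17*(-407) + 295)² = (6919 + 295)² = 7214² = 52041796)
P = 54530865 (P = 52041796 - 1*(-2489069) = 52041796 + 2489069 = 54530865)
(l*94)*(-32) + P = -86*94*(-32) + 54530865 = -8084*(-32) + 54530865 = 258688 + 54530865 = 54789553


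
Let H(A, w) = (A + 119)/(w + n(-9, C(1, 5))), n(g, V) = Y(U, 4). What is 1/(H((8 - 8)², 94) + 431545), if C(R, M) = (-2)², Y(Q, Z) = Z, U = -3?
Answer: 14/6041647 ≈ 2.3172e-6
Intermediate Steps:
C(R, M) = 4
n(g, V) = 4
H(A, w) = (119 + A)/(4 + w) (H(A, w) = (A + 119)/(w + 4) = (119 + A)/(4 + w))
1/(H((8 - 8)², 94) + 431545) = 1/((119 + (8 - 8)²)/(4 + 94) + 431545) = 1/((119 + 0²)/98 + 431545) = 1/((119 + 0)/98 + 431545) = 1/((1/98)*119 + 431545) = 1/(17/14 + 431545) = 1/(6041647/14) = 14/6041647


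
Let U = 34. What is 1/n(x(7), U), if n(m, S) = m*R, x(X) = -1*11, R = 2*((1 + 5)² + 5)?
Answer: -1/902 ≈ -0.0011086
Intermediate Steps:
R = 82 (R = 2*(6² + 5) = 2*(36 + 5) = 2*41 = 82)
x(X) = -11
n(m, S) = 82*m (n(m, S) = m*82 = 82*m)
1/n(x(7), U) = 1/(82*(-11)) = 1/(-902) = -1/902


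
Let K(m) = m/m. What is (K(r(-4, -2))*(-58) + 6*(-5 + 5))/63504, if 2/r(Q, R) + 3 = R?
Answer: -29/31752 ≈ -0.00091333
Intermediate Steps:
r(Q, R) = 2/(-3 + R)
K(m) = 1
(K(r(-4, -2))*(-58) + 6*(-5 + 5))/63504 = (1*(-58) + 6*(-5 + 5))/63504 = (-58 + 6*0)*(1/63504) = (-58 + 0)*(1/63504) = -58*1/63504 = -29/31752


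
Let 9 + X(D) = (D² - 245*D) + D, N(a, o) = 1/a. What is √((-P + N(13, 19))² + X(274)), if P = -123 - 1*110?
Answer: √10568559/13 ≈ 250.07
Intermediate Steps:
P = -233 (P = -123 - 110 = -233)
X(D) = -9 + D² - 244*D (X(D) = -9 + ((D² - 245*D) + D) = -9 + (D² - 244*D) = -9 + D² - 244*D)
√((-P + N(13, 19))² + X(274)) = √((-1*(-233) + 1/13)² + (-9 + 274² - 244*274)) = √((233 + 1/13)² + (-9 + 75076 - 66856)) = √((3030/13)² + 8211) = √(9180900/169 + 8211) = √(10568559/169) = √10568559/13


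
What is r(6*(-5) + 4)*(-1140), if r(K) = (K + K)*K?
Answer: -1541280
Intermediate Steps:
r(K) = 2*K² (r(K) = (2*K)*K = 2*K²)
r(6*(-5) + 4)*(-1140) = (2*(6*(-5) + 4)²)*(-1140) = (2*(-30 + 4)²)*(-1140) = (2*(-26)²)*(-1140) = (2*676)*(-1140) = 1352*(-1140) = -1541280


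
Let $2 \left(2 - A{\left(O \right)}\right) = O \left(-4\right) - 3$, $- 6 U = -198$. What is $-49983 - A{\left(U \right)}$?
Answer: $- \frac{100105}{2} \approx -50053.0$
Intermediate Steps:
$U = 33$ ($U = \left(- \frac{1}{6}\right) \left(-198\right) = 33$)
$A{\left(O \right)} = \frac{7}{2} + 2 O$ ($A{\left(O \right)} = 2 - \frac{O \left(-4\right) - 3}{2} = 2 - \frac{- 4 O - 3}{2} = 2 - \frac{-3 - 4 O}{2} = 2 + \left(\frac{3}{2} + 2 O\right) = \frac{7}{2} + 2 O$)
$-49983 - A{\left(U \right)} = -49983 - \left(\frac{7}{2} + 2 \cdot 33\right) = -49983 - \left(\frac{7}{2} + 66\right) = -49983 - \frac{139}{2} = - \frac{100105}{2}$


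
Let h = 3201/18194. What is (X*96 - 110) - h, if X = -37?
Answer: -6057239/1654 ≈ -3662.2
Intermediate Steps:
h = 291/1654 (h = 3201*(1/18194) = 291/1654 ≈ 0.17594)
(X*96 - 110) - h = (-37*96 - 110) - 1*291/1654 = (-3552 - 110) - 291/1654 = -3662 - 291/1654 = -6057239/1654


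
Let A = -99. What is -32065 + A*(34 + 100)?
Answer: -45331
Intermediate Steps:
-32065 + A*(34 + 100) = -32065 - 99*(34 + 100) = -32065 - 99*134 = -32065 - 13266 = -45331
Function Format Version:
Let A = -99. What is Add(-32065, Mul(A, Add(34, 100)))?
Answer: -45331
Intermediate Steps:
Add(-32065, Mul(A, Add(34, 100))) = Add(-32065, Mul(-99, Add(34, 100))) = Add(-32065, Mul(-99, 134)) = Add(-32065, -13266) = -45331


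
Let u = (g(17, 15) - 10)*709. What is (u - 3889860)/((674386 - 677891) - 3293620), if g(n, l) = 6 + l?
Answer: 3882061/3297125 ≈ 1.1774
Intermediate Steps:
u = 7799 (u = ((6 + 15) - 10)*709 = (21 - 10)*709 = 11*709 = 7799)
(u - 3889860)/((674386 - 677891) - 3293620) = (7799 - 3889860)/((674386 - 677891) - 3293620) = -3882061/(-3505 - 3293620) = -3882061/(-3297125) = -3882061*(-1/3297125) = 3882061/3297125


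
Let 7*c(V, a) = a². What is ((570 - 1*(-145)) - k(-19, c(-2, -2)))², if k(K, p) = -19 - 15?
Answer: 561001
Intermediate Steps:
c(V, a) = a²/7
k(K, p) = -34
((570 - 1*(-145)) - k(-19, c(-2, -2)))² = ((570 - 1*(-145)) - 1*(-34))² = ((570 + 145) + 34)² = (715 + 34)² = 749² = 561001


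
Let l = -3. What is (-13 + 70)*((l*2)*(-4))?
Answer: 1368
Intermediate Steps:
(-13 + 70)*((l*2)*(-4)) = (-13 + 70)*(-3*2*(-4)) = 57*(-6*(-4)) = 57*24 = 1368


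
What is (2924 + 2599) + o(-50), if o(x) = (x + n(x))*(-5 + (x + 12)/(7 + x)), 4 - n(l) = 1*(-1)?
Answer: 245454/43 ≈ 5708.2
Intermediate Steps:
n(l) = 5 (n(l) = 4 - (-1) = 4 - 1*(-1) = 4 + 1 = 5)
o(x) = (-5 + (12 + x)/(7 + x))*(5 + x) (o(x) = (x + 5)*(-5 + (x + 12)/(7 + x)) = (5 + x)*(-5 + (12 + x)/(7 + x)) = (-5 + (12 + x)/(7 + x))*(5 + x))
(2924 + 2599) + o(-50) = (2924 + 2599) + (-115 - 43*(-50) - 4*(-50)**2)/(7 - 50) = 5523 + (-115 + 2150 - 4*2500)/(-43) = 5523 - (-115 + 2150 - 10000)/43 = 5523 - 1/43*(-7965) = 5523 + 7965/43 = 245454/43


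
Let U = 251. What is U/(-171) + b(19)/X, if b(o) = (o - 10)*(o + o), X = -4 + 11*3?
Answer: 51203/4959 ≈ 10.325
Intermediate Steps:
X = 29 (X = -4 + 33 = 29)
b(o) = 2*o*(-10 + o) (b(o) = (-10 + o)*(2*o) = 2*o*(-10 + o))
U/(-171) + b(19)/X = 251/(-171) + (2*19*(-10 + 19))/29 = 251*(-1/171) + (2*19*9)*(1/29) = -251/171 + 342*(1/29) = -251/171 + 342/29 = 51203/4959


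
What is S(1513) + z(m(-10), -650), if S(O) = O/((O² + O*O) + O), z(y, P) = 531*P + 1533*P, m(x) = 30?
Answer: -4061023199/3027 ≈ -1.3416e+6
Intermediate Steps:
z(y, P) = 2064*P
S(O) = O/(O + 2*O²) (S(O) = O/((O² + O²) + O) = O/(2*O² + O) = O/(O + 2*O²))
S(1513) + z(m(-10), -650) = 1/(1 + 2*1513) + 2064*(-650) = 1/(1 + 3026) - 1341600 = 1/3027 - 1341600 = -4061023199/3027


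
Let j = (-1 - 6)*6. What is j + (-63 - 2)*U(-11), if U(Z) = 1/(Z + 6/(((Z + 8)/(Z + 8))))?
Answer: -29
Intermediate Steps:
U(Z) = 1/(6 + Z) (U(Z) = 1/(Z + 6/(((8 + Z)/(8 + Z)))) = 1/(Z + 6/1) = 1/(Z + 6*1) = 1/(Z + 6) = 1/(6 + Z))
j = -42 (j = -7*6 = -42)
j + (-63 - 2)*U(-11) = -42 + (-63 - 2)/(6 - 11) = -42 - 65/(-5) = -42 - 65*(-⅕) = -42 + 13 = -29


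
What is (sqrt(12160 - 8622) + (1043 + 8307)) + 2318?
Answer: 11668 + sqrt(3538) ≈ 11727.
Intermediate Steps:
(sqrt(12160 - 8622) + (1043 + 8307)) + 2318 = (sqrt(3538) + 9350) + 2318 = (9350 + sqrt(3538)) + 2318 = 11668 + sqrt(3538)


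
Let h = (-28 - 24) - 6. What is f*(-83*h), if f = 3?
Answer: 14442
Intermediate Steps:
h = -58 (h = -52 - 6 = -58)
f*(-83*h) = 3*(-83*(-58)) = 3*4814 = 14442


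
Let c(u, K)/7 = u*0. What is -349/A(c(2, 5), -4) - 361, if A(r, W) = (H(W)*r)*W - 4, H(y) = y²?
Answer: -1095/4 ≈ -273.75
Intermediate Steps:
c(u, K) = 0 (c(u, K) = 7*(u*0) = 7*0 = 0)
A(r, W) = -4 + r*W³ (A(r, W) = (W²*r)*W - 4 = (r*W²)*W - 4 = r*W³ - 4 = -4 + r*W³)
-349/A(c(2, 5), -4) - 361 = -349/(-4 + 0*(-4)³) - 361 = -349/(-4 + 0*(-64)) - 361 = -349/(-4 + 0) - 361 = -349/(-4) - 361 = -349*(-¼) - 361 = 349/4 - 361 = -1095/4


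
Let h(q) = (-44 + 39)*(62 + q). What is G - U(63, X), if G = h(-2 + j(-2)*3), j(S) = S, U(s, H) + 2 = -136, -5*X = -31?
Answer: -132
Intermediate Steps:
X = 31/5 (X = -⅕*(-31) = 31/5 ≈ 6.2000)
U(s, H) = -138 (U(s, H) = -2 - 136 = -138)
h(q) = -310 - 5*q (h(q) = -5*(62 + q) = -310 - 5*q)
G = -270 (G = -310 - 5*(-2 - 2*3) = -310 - 5*(-2 - 6) = -310 - 5*(-8) = -310 + 40 = -270)
G - U(63, X) = -270 - 1*(-138) = -270 + 138 = -132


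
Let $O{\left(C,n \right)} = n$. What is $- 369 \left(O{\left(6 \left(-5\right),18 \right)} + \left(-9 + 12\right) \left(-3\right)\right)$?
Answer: $-3321$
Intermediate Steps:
$- 369 \left(O{\left(6 \left(-5\right),18 \right)} + \left(-9 + 12\right) \left(-3\right)\right) = - 369 \left(18 + \left(-9 + 12\right) \left(-3\right)\right) = - 369 \left(18 + 3 \left(-3\right)\right) = - 369 \left(18 - 9\right) = \left(-369\right) 9 = -3321$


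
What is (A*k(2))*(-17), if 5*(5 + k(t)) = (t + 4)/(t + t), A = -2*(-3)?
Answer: 2397/5 ≈ 479.40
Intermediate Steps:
A = 6
k(t) = -5 + (4 + t)/(10*t) (k(t) = -5 + ((t + 4)/(t + t))/5 = -5 + ((4 + t)/((2*t)))/5 = -5 + ((4 + t)*(1/(2*t)))/5 = -5 + ((4 + t)/(2*t))/5 = -5 + (4 + t)/(10*t))
(A*k(2))*(-17) = (6*((1/10)*(4 - 49*2)/2))*(-17) = (6*((1/10)*(1/2)*(4 - 98)))*(-17) = (6*((1/10)*(1/2)*(-94)))*(-17) = (6*(-47/10))*(-17) = -141/5*(-17) = 2397/5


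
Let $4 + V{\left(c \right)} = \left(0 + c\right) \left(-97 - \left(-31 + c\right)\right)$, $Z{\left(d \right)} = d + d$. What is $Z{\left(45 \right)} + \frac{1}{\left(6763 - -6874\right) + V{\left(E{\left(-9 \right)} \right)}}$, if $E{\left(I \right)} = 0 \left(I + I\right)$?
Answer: $\frac{1226971}{13633} \approx 90.0$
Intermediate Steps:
$Z{\left(d \right)} = 2 d$
$E{\left(I \right)} = 0$ ($E{\left(I \right)} = 0 \cdot 2 I = 0$)
$V{\left(c \right)} = -4 + c \left(-66 - c\right)$ ($V{\left(c \right)} = -4 + \left(0 + c\right) \left(-97 - \left(-31 + c\right)\right) = -4 + c \left(-66 - c\right)$)
$Z{\left(45 \right)} + \frac{1}{\left(6763 - -6874\right) + V{\left(E{\left(-9 \right)} \right)}} = 2 \cdot 45 + \frac{1}{\left(6763 - -6874\right) - 4} = 90 + \frac{1}{\left(6763 + 6874\right) - 4} = 90 + \frac{1}{13637 + \left(-4 + 0 + 0\right)} = 90 + \frac{1}{13637 - 4} = 90 + \frac{1}{13633} = \frac{1226971}{13633}$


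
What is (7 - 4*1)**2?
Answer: 9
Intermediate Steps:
(7 - 4*1)**2 = (7 - 4)**2 = 3**2 = 9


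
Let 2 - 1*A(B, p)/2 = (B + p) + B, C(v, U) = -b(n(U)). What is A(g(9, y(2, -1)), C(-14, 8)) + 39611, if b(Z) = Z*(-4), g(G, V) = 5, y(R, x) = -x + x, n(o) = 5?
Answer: 39555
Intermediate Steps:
y(R, x) = 0
b(Z) = -4*Z
C(v, U) = 20 (C(v, U) = -(-4)*5 = -1*(-20) = 20)
A(B, p) = 4 - 4*B - 2*p (A(B, p) = 4 - 2*((B + p) + B) = 4 - 2*(p + 2*B) = 4 + (-4*B - 2*p) = 4 - 4*B - 2*p)
A(g(9, y(2, -1)), C(-14, 8)) + 39611 = (4 - 4*5 - 2*20) + 39611 = (4 - 20 - 40) + 39611 = -56 + 39611 = 39555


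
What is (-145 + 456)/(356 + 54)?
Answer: 311/410 ≈ 0.75854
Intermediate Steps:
(-145 + 456)/(356 + 54) = 311/410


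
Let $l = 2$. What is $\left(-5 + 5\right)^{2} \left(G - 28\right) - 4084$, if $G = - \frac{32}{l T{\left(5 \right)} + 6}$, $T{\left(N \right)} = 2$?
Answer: $-4084$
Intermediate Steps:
$G = - \frac{16}{5}$ ($G = - \frac{32}{2 \cdot 2 + 6} = - \frac{32}{4 + 6} = - \frac{32}{10} = \left(-32\right) \frac{1}{10} = - \frac{16}{5} \approx -3.2$)
$\left(-5 + 5\right)^{2} \left(G - 28\right) - 4084 = \left(-5 + 5\right)^{2} \left(- \frac{16}{5} - 28\right) - 4084 = 0^{2} \left(- \frac{156}{5}\right) - 4084 = 0 \left(- \frac{156}{5}\right) - 4084 = 0 - 4084 = -4084$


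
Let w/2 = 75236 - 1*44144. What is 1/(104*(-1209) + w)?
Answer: -1/63552 ≈ -1.5735e-5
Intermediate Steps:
w = 62184 (w = 2*(75236 - 1*44144) = 2*(75236 - 44144) = 2*31092 = 62184)
1/(104*(-1209) + w) = 1/(104*(-1209) + 62184) = 1/(-125736 + 62184) = 1/(-63552) = -1/63552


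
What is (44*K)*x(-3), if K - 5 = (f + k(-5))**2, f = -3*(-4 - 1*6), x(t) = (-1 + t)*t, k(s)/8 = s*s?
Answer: 27933840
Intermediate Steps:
k(s) = 8*s**2 (k(s) = 8*(s*s) = 8*s**2)
x(t) = t*(-1 + t)
f = 30 (f = -3*(-4 - 6) = -3*(-10) = 30)
K = 52905 (K = 5 + (30 + 8*(-5)**2)**2 = 5 + (30 + 8*25)**2 = 5 + (30 + 200)**2 = 5 + 230**2 = 5 + 52900 = 52905)
(44*K)*x(-3) = (44*52905)*(-3*(-1 - 3)) = 2327820*(-3*(-4)) = 2327820*12 = 27933840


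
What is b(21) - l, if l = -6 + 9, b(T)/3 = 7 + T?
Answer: 81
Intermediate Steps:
b(T) = 21 + 3*T (b(T) = 3*(7 + T) = 21 + 3*T)
l = 3
b(21) - l = (21 + 3*21) - 1*3 = (21 + 63) - 3 = 84 - 3 = 81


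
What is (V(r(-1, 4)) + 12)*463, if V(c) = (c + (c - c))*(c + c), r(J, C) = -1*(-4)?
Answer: 20372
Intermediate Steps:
r(J, C) = 4
V(c) = 2*c² (V(c) = (c + 0)*(2*c) = c*(2*c) = 2*c²)
(V(r(-1, 4)) + 12)*463 = (2*4² + 12)*463 = (2*16 + 12)*463 = (32 + 12)*463 = 44*463 = 20372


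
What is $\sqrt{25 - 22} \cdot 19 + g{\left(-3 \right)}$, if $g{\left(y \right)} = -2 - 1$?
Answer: $-3 + 19 \sqrt{3} \approx 29.909$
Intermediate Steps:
$g{\left(y \right)} = -3$
$\sqrt{25 - 22} \cdot 19 + g{\left(-3 \right)} = \sqrt{25 - 22} \cdot 19 - 3 = \sqrt{3} \cdot 19 - 3 = 19 \sqrt{3} - 3 = -3 + 19 \sqrt{3}$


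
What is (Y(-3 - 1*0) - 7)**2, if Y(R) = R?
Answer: 100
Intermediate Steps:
(Y(-3 - 1*0) - 7)**2 = ((-3 - 1*0) - 7)**2 = ((-3 + 0) - 7)**2 = (-3 - 7)**2 = (-10)**2 = 100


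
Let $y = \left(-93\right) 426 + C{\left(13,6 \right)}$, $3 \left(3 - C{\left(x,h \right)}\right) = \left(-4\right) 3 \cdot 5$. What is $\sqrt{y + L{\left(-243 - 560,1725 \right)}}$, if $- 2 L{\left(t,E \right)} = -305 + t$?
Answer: $i \sqrt{39041} \approx 197.59 i$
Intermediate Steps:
$C{\left(x,h \right)} = 23$ ($C{\left(x,h \right)} = 3 - \frac{\left(-4\right) 3 \cdot 5}{3} = 3 - \frac{\left(-12\right) 5}{3} = 3 - -20 = 3 + 20 = 23$)
$L{\left(t,E \right)} = \frac{305}{2} - \frac{t}{2}$ ($L{\left(t,E \right)} = - \frac{-305 + t}{2} = \frac{305}{2} - \frac{t}{2}$)
$y = -39595$ ($y = \left(-93\right) 426 + 23 = -39618 + 23 = -39595$)
$\sqrt{y + L{\left(-243 - 560,1725 \right)}} = \sqrt{-39595 - \left(- \frac{305}{2} + \frac{-243 - 560}{2}\right)} = \sqrt{-39595 + \left(\frac{305}{2} - - \frac{803}{2}\right)} = \sqrt{-39595 + \left(\frac{305}{2} + \frac{803}{2}\right)} = \sqrt{-39595 + 554} = \sqrt{-39041} = i \sqrt{39041}$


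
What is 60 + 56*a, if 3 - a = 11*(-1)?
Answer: 844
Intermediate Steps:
a = 14 (a = 3 - 11*(-1) = 3 - 1*(-11) = 3 + 11 = 14)
60 + 56*a = 60 + 56*14 = 60 + 784 = 844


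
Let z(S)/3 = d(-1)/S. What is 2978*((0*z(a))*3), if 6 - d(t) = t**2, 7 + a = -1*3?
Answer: 0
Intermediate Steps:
a = -10 (a = -7 - 1*3 = -7 - 3 = -10)
d(t) = 6 - t**2
z(S) = 15/S (z(S) = 3*((6 - 1*(-1)**2)/S) = 3*((6 - 1*1)/S) = 3*((6 - 1)/S) = 3*(5/S) = 15/S)
2978*((0*z(a))*3) = 2978*((0*(15/(-10)))*3) = 2978*((0*(15*(-1/10)))*3) = 2978*((0*(-3/2))*3) = 2978*(0*3) = 2978*0 = 0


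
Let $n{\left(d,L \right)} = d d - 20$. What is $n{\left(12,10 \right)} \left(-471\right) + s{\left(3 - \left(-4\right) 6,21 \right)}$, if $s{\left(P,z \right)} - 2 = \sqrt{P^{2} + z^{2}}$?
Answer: $-58402 + 3 \sqrt{130} \approx -58368.0$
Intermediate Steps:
$n{\left(d,L \right)} = -20 + d^{2}$ ($n{\left(d,L \right)} = d^{2} - 20 = -20 + d^{2}$)
$s{\left(P,z \right)} = 2 + \sqrt{P^{2} + z^{2}}$
$n{\left(12,10 \right)} \left(-471\right) + s{\left(3 - \left(-4\right) 6,21 \right)} = \left(-20 + 12^{2}\right) \left(-471\right) + \left(2 + \sqrt{\left(3 - \left(-4\right) 6\right)^{2} + 21^{2}}\right) = \left(-20 + 144\right) \left(-471\right) + \left(2 + \sqrt{\left(3 - -24\right)^{2} + 441}\right) = 124 \left(-471\right) + \left(2 + \sqrt{\left(3 + 24\right)^{2} + 441}\right) = -58404 + \left(2 + \sqrt{27^{2} + 441}\right) = -58404 + \left(2 + \sqrt{729 + 441}\right) = -58404 + \left(2 + \sqrt{1170}\right) = -58404 + \left(2 + 3 \sqrt{130}\right) = -58402 + 3 \sqrt{130}$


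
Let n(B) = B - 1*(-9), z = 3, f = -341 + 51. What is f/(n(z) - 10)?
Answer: -145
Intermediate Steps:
f = -290
n(B) = 9 + B (n(B) = B + 9 = 9 + B)
f/(n(z) - 10) = -290/((9 + 3) - 10) = -290/(12 - 10) = -290/2 = -290*½ = -145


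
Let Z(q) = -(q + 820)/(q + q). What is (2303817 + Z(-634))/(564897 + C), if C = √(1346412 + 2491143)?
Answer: 91677766249743/22479159161804 - 486873357*√426395/22479159161804 ≈ 4.0642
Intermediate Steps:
C = 3*√426395 (C = √3837555 = 3*√426395 ≈ 1959.0)
Z(q) = -(820 + q)/(2*q)
(2303817 + Z(-634))/(564897 + C) = (2303817 + (½)*(-820 - 1*(-634))/(-634))/(564897 + 3*√426395) = (2303817 + (½)*(-1/634)*(-820 + 634))/(564897 + 3*√426395) = (2303817 + (½)*(-1/634)*(-186))/(564897 + 3*√426395) = (2303817 + 93/634)/(564897 + 3*√426395) = 1460620071/(634*(564897 + 3*√426395))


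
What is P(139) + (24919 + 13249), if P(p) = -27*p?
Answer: 34415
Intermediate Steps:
P(139) + (24919 + 13249) = -27*139 + (24919 + 13249) = -3753 + 38168 = 34415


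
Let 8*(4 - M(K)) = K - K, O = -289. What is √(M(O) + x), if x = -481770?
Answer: I*√481766 ≈ 694.09*I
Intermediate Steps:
M(K) = 4 (M(K) = 4 - (K - K)/8 = 4 - ⅛*0 = 4 + 0 = 4)
√(M(O) + x) = √(4 - 481770) = √(-481766) = I*√481766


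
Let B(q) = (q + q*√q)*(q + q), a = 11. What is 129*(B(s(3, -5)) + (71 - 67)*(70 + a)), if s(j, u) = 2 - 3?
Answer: 42054 + 258*I ≈ 42054.0 + 258.0*I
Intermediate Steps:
s(j, u) = -1
B(q) = 2*q*(q + q^(3/2)) (B(q) = (q + q^(3/2))*(2*q) = 2*q*(q + q^(3/2)))
129*(B(s(3, -5)) + (71 - 67)*(70 + a)) = 129*((2*(-1)² + 2*(-1)^(5/2)) + (71 - 67)*(70 + 11)) = 129*((2*1 + 2*I) + 4*81) = 129*((2 + 2*I) + 324) = 129*(326 + 2*I) = 42054 + 258*I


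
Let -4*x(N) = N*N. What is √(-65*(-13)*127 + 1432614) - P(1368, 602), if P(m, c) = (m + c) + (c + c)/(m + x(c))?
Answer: -175787806/89233 + √1539929 ≈ -729.05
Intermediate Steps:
x(N) = -N²/4 (x(N) = -N*N/4 = -N²/4)
P(m, c) = c + m + 2*c/(m - c²/4) (P(m, c) = (m + c) + (c + c)/(m - c²/4) = (c + m) + (2*c)/(m - c²/4) = (c + m) + 2*c/(m - c²/4) = c + m + 2*c/(m - c²/4))
√(-65*(-13)*127 + 1432614) - P(1368, 602) = √(-65*(-13)*127 + 1432614) - (602³ - 8*602 - 4*1368² + 1368*602² - 4*602*1368)/(602² - 4*1368) = √(845*127 + 1432614) - (218167208 - 4816 - 4*1871424 + 1368*362404 - 3294144)/(362404 - 5472) = √(107315 + 1432614) - (218167208 - 4816 - 7485696 + 495768672 - 3294144)/356932 = √1539929 - 703151224/356932 = √1539929 - 1*175787806/89233 = √1539929 - 175787806/89233 = -175787806/89233 + √1539929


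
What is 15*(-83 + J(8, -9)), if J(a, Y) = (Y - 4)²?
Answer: 1290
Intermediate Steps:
J(a, Y) = (-4 + Y)²
15*(-83 + J(8, -9)) = 15*(-83 + (-4 - 9)²) = 15*(-83 + (-13)²) = 15*(-83 + 169) = 15*86 = 1290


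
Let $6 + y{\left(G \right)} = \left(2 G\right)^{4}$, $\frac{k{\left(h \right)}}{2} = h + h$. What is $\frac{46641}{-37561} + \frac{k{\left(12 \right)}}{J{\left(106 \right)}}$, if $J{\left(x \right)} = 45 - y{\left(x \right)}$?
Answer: $- \frac{94213100050413}{75871833435685} \approx -1.2417$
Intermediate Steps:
$k{\left(h \right)} = 4 h$ ($k{\left(h \right)} = 2 \left(h + h\right) = 2 \cdot 2 h = 4 h$)
$y{\left(G \right)} = -6 + 16 G^{4}$ ($y{\left(G \right)} = -6 + \left(2 G\right)^{4} = -6 + 16 G^{4}$)
$J{\left(x \right)} = 51 - 16 x^{4}$ ($J{\left(x \right)} = 45 - \left(-6 + 16 x^{4}\right) = 51 - 16 x^{4}$)
$\frac{46641}{-37561} + \frac{k{\left(12 \right)}}{J{\left(106 \right)}} = \frac{46641}{-37561} + \frac{4 \cdot 12}{51 - 16 \cdot 106^{4}} = 46641 \left(- \frac{1}{37561}\right) + \frac{48}{51 - 2019963136} = - \frac{46641}{37561} + \frac{48}{51 - 2019963136} = - \frac{46641}{37561} + \frac{48}{-2019963085} = - \frac{46641}{37561} + 48 \left(- \frac{1}{2019963085}\right) = - \frac{46641}{37561} - \frac{48}{2019963085} = - \frac{94213100050413}{75871833435685}$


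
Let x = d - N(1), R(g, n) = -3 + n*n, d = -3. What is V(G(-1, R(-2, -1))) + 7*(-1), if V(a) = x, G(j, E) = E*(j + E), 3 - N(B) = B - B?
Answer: -13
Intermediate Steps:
N(B) = 3 (N(B) = 3 - (B - B) = 3 - 1*0 = 3 + 0 = 3)
R(g, n) = -3 + n²
G(j, E) = E*(E + j)
x = -6 (x = -3 - 1*3 = -3 - 3 = -6)
V(a) = -6
V(G(-1, R(-2, -1))) + 7*(-1) = -6 + 7*(-1) = -6 - 7 = -13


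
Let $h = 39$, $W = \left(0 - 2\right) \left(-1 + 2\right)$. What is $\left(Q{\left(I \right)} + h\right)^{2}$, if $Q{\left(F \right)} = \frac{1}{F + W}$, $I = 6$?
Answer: $\frac{24649}{16} \approx 1540.6$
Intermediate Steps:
$W = -2$ ($W = \left(-2\right) 1 = -2$)
$Q{\left(F \right)} = \frac{1}{-2 + F}$ ($Q{\left(F \right)} = \frac{1}{F - 2} = \frac{1}{-2 + F}$)
$\left(Q{\left(I \right)} + h\right)^{2} = \left(\frac{1}{-2 + 6} + 39\right)^{2} = \left(\frac{1}{4} + 39\right)^{2} = \left(\frac{157}{4}\right)^{2} = \frac{24649}{16}$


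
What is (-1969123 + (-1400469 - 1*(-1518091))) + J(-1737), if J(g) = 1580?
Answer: -1849921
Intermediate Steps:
(-1969123 + (-1400469 - 1*(-1518091))) + J(-1737) = (-1969123 + (-1400469 - 1*(-1518091))) + 1580 = (-1969123 + (-1400469 + 1518091)) + 1580 = (-1969123 + 117622) + 1580 = -1851501 + 1580 = -1849921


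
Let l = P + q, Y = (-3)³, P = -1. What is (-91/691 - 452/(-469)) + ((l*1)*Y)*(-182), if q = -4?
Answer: -7962351377/324079 ≈ -24569.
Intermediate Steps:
Y = -27
l = -5 (l = -1 - 4 = -5)
(-91/691 - 452/(-469)) + ((l*1)*Y)*(-182) = (-91/691 - 452/(-469)) + (-5*1*(-27))*(-182) = (-91*1/691 - 452*(-1/469)) - 5*(-27)*(-182) = (-91/691 + 452/469) + 135*(-182) = 269653/324079 - 24570 = -7962351377/324079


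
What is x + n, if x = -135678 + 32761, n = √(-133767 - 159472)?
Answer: -102917 + I*√293239 ≈ -1.0292e+5 + 541.52*I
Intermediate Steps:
n = I*√293239 (n = √(-293239) = I*√293239 ≈ 541.52*I)
x = -102917
x + n = -102917 + I*√293239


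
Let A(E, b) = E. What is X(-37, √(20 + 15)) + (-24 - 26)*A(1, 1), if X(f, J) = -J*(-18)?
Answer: -50 + 18*√35 ≈ 56.489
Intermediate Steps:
X(f, J) = 18*J (X(f, J) = -(-18)*J = 18*J)
X(-37, √(20 + 15)) + (-24 - 26)*A(1, 1) = 18*√(20 + 15) + (-24 - 26)*1 = 18*√35 - 50*1 = 18*√35 - 50 = -50 + 18*√35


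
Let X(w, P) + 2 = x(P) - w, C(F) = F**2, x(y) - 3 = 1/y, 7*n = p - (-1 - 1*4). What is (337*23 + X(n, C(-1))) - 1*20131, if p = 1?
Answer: -86652/7 ≈ -12379.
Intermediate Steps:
n = 6/7 (n = (1 - (-1 - 1*4))/7 = (1 - (-1 - 4))/7 = (1 - 1*(-5))/7 = (1 + 5)/7 = (1/7)*6 = 6/7 ≈ 0.85714)
x(y) = 3 + 1/y
X(w, P) = 1 + 1/P - w (X(w, P) = -2 + ((3 + 1/P) - w) = -2 + (3 + 1/P - w) = 1 + 1/P - w)
(337*23 + X(n, C(-1))) - 1*20131 = (337*23 + (1 + 1/((-1)**2) - 1*6/7)) - 1*20131 = (7751 + (1 + 1/1 - 6/7)) - 20131 = (7751 + (1 + 1 - 6/7)) - 20131 = (7751 + 8/7) - 20131 = 54265/7 - 20131 = -86652/7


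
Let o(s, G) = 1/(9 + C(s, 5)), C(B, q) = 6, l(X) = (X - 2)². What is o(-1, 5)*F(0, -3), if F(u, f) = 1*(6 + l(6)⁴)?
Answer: 65542/15 ≈ 4369.5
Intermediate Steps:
l(X) = (-2 + X)²
F(u, f) = 65542 (F(u, f) = 1*(6 + ((-2 + 6)²)⁴) = 1*(6 + (4²)⁴) = 1*(6 + 16⁴) = 1*(6 + 65536) = 1*65542 = 65542)
o(s, G) = 1/15 (o(s, G) = 1/(9 + 6) = 1/15)
o(-1, 5)*F(0, -3) = (1/15)*65542 = 65542/15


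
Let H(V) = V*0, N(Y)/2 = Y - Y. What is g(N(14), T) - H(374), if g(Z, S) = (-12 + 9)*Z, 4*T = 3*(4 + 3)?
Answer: 0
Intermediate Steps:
N(Y) = 0 (N(Y) = 2*(Y - Y) = 2*0 = 0)
T = 21/4 (T = (3*(4 + 3))/4 = (3*7)/4 = (¼)*21 = 21/4 ≈ 5.2500)
g(Z, S) = -3*Z
H(V) = 0
g(N(14), T) - H(374) = -3*0 - 1*0 = 0 + 0 = 0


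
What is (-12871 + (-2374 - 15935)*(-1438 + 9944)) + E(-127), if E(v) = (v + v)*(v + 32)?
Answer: -155725095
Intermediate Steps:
E(v) = 2*v*(32 + v) (E(v) = (2*v)*(32 + v) = 2*v*(32 + v))
(-12871 + (-2374 - 15935)*(-1438 + 9944)) + E(-127) = (-12871 + (-2374 - 15935)*(-1438 + 9944)) + 2*(-127)*(32 - 127) = (-12871 - 18309*8506) + 2*(-127)*(-95) = (-12871 - 155736354) + 24130 = -155749225 + 24130 = -155725095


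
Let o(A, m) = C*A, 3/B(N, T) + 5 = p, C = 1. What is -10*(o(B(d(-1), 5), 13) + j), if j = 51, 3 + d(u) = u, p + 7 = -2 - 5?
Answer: -9660/19 ≈ -508.42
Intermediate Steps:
p = -14 (p = -7 + (-2 - 5) = -7 - 7 = -14)
d(u) = -3 + u
B(N, T) = -3/19 (B(N, T) = 3/(-5 - 14) = 3/(-19) = 3*(-1/19) = -3/19)
o(A, m) = A (o(A, m) = 1*A = A)
-10*(o(B(d(-1), 5), 13) + j) = -10*(-3/19 + 51) = -10*966/19 = -9660/19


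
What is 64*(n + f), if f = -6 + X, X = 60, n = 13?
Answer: 4288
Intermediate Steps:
f = 54 (f = -6 + 60 = 54)
64*(n + f) = 64*(13 + 54) = 64*67 = 4288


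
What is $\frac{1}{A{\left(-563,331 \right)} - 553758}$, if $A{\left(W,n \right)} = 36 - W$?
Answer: $- \frac{1}{553159} \approx -1.8078 \cdot 10^{-6}$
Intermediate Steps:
$\frac{1}{A{\left(-563,331 \right)} - 553758} = \frac{1}{\left(36 - -563\right) - 553758} = \frac{1}{\left(36 + 563\right) - 553758} = \frac{1}{599 - 553758} = \frac{1}{-553159} = - \frac{1}{553159}$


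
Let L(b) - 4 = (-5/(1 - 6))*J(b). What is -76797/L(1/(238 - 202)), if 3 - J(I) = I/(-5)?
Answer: -13823460/1261 ≈ -10962.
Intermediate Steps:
J(I) = 3 + I/5 (J(I) = 3 - I/(-5) = 3 - I*(-1)/5 = 3 - (-1)*I/5 = 3 + I/5)
L(b) = 7 + b/5 (L(b) = 4 + (-5/(1 - 6))*(3 + b/5) = 4 + (-5/(-5))*(3 + b/5) = 4 + (-⅕*(-5))*(3 + b/5) = 4 + 1*(3 + b/5) = 4 + (3 + b/5) = 7 + b/5)
-76797/L(1/(238 - 202)) = -76797/(7 + 1/(5*(238 - 202))) = -76797/(7 + (⅕)/36) = -76797/(7 + (⅕)*(1/36)) = -76797/(7 + 1/180) = -76797/1261/180 = -76797*180/1261 = -13823460/1261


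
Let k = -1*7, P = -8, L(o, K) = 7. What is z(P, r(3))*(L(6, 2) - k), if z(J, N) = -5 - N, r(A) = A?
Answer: -112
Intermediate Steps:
k = -7
z(P, r(3))*(L(6, 2) - k) = (-5 - 1*3)*(7 - 1*(-7)) = (-5 - 3)*(7 + 7) = -8*14 = -112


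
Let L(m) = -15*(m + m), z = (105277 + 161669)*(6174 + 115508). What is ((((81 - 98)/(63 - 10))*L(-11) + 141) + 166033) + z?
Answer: 1721582529728/53 ≈ 3.2483e+10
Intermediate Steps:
z = 32482523172 (z = 266946*121682 = 32482523172)
L(m) = -30*m
((((81 - 98)/(63 - 10))*L(-11) + 141) + 166033) + z = ((((81 - 98)/(63 - 10))*(-30*(-11)) + 141) + 166033) + 32482523172 = ((-17/53*330 + 141) + 166033) + 32482523172 = ((-5610/53 + 141) + 166033) + 32482523172 = (1863/53 + 166033) + 32482523172 = 8801612/53 + 32482523172 = 1721582529728/53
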